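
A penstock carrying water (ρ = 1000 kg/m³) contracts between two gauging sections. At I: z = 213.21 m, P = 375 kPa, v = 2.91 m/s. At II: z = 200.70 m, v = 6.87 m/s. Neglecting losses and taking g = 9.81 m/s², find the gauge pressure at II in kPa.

Pressure head at I: ψ₁ = P₁/(ρg) = 375×1000 / (1000 × 9.81) = 38.23 m.
Velocity heads: v₁²/2g = 2.91²/19.62 = 0.432 m; v₂²/2g = 6.87²/19.62 = 2.406 m.
Total head H = z₁ + ψ₁ + v₁²/2g = 213.21 + 38.23 + 0.432 = 251.87 m.
ψ₂ = H − z₂ − v₂²/2g = 251.87 − 200.70 − 2.406 = 48.76 m.
P₂ = ρgψ₂ = 1000 × 9.81 × 48.76 ≈ 478 kPa.

P₂ ≈ 478 kPa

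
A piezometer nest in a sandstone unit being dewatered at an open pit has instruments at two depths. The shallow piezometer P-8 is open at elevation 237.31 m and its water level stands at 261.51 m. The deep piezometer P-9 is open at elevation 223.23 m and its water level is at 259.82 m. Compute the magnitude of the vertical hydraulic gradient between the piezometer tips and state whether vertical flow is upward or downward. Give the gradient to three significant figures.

|i_v| ≈ 0.120; vertical flow is downward

Total head at P-8: h = 261.51 m (water level in the standpipe).
Total head at P-9: h = 259.82 m.
Δh = h(P-8) − h(P-9) = 261.51 − 259.82 = 1.69 m.
Vertical separation Δz = 237.31 − 223.23 = 14.08 m.
|i_v| = |Δh| / Δz = 1.69 / 14.08 = 0.120.
Head is higher in the shallow piezometer, so vertical flow is downward (recharge condition).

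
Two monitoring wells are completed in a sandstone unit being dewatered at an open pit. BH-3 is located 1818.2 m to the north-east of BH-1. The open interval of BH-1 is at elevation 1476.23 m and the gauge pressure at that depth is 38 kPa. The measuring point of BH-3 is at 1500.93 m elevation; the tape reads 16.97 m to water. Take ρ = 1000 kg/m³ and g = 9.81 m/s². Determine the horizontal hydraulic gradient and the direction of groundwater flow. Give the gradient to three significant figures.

Pressure head at BH-1: ψ = P/(ρg) = 38×1000 / (1000 × 9.81) = 3.87 m.
Total head at BH-1: h = z + ψ = 1476.23 + 3.87 = 1480.10 m.
Total head at BH-3: h = 1500.93 − 16.97 = 1483.96 m.
Head difference: h(BH-1) − h(BH-3) = 1480.10 − 1483.96 = -3.86 m.
Hydraulic gradient: i = |Δh| / L = 3.86 / 1818.2 = 0.00212.
Flow is from higher to lower head: from BH-3 toward BH-1, i.e. toward the south-west.

i ≈ 0.00212; groundwater flows toward the south-west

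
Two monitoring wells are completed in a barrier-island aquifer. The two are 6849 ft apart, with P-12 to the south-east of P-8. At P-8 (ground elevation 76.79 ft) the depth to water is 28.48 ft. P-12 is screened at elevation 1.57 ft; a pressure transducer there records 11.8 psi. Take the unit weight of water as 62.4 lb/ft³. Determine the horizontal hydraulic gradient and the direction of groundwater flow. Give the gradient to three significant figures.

i ≈ 0.00285; groundwater flows toward the south-east

Total head at P-8: h = 76.79 − 28.48 = 48.31 ft.
Pressure head at P-12: ψ = 144·P/γ = 144 × 11.8 / 62.4 = 27.23 ft.
Total head at P-12: h = z + ψ = 1.57 + 27.23 = 28.80 ft.
Head difference: h(P-8) − h(P-12) = 48.31 − 28.80 = 19.51 ft.
Hydraulic gradient: i = |Δh| / L = 19.51 / 6849 = 0.00285.
Flow is from higher to lower head: from P-8 toward P-12, i.e. toward the south-east.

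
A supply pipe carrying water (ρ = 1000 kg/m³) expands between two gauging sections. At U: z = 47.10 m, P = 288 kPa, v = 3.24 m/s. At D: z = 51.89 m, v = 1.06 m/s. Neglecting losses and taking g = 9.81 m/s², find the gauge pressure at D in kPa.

P₂ ≈ 246 kPa

Pressure head at U: ψ₁ = P₁/(ρg) = 288×1000 / (1000 × 9.81) = 29.36 m.
Velocity heads: v₁²/2g = 3.24²/19.62 = 0.535 m; v₂²/2g = 1.06²/19.62 = 0.057 m.
Total head H = z₁ + ψ₁ + v₁²/2g = 47.10 + 29.36 + 0.535 = 77.00 m.
ψ₂ = H − z₂ − v₂²/2g = 77.00 − 51.89 − 0.057 = 25.05 m.
P₂ = ρgψ₂ = 1000 × 9.81 × 25.05 ≈ 246 kPa.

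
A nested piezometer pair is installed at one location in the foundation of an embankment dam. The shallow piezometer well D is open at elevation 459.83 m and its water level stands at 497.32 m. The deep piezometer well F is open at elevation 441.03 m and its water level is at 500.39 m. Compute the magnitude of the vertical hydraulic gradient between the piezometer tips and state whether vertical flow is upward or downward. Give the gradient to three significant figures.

|i_v| ≈ 0.163; vertical flow is upward

Total head at well D: h = 497.32 m (water level in the standpipe).
Total head at well F: h = 500.39 m.
Δh = h(well D) − h(well F) = 497.32 − 500.39 = -3.07 m.
Vertical separation Δz = 459.83 − 441.03 = 18.80 m.
|i_v| = |Δh| / Δz = 3.07 / 18.80 = 0.163.
Head is higher in the deep piezometer, so vertical flow is upward (discharge condition).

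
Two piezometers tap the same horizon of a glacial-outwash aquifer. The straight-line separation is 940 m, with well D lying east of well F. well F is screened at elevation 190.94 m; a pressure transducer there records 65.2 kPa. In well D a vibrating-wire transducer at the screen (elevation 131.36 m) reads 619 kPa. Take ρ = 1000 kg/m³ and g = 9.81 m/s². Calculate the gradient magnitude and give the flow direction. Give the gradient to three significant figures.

Pressure head at well F: ψ = P/(ρg) = 65.2×1000 / (1000 × 9.81) = 6.65 m.
Total head at well F: h = z + ψ = 190.94 + 6.65 = 197.59 m.
Pressure head at well D: ψ = P/(ρg) = 619×1000 / (1000 × 9.81) = 63.10 m.
Total head at well D: h = z + ψ = 131.36 + 63.10 = 194.46 m.
Head difference: h(well F) − h(well D) = 197.59 − 194.46 = 3.13 m.
Hydraulic gradient: i = |Δh| / L = 3.13 / 940 = 0.00333.
Flow is from higher to lower head: from well F toward well D, i.e. toward the east.

i ≈ 0.00333; groundwater flows toward the east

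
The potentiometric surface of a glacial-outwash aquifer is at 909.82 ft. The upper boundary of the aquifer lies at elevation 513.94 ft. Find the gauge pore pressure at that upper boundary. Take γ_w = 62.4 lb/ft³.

P ≈ 172 psi

Pressure head at the aquifer top: ψ = h − z = 909.82 − 513.94 = 395.88 ft.
P = γψ/144 = 62.4 × 395.88 / 144 = 172 psi.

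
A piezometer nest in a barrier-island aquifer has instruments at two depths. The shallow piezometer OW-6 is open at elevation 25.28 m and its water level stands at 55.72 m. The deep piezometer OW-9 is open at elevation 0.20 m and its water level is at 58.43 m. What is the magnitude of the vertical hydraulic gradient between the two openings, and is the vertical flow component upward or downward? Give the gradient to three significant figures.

|i_v| ≈ 0.108; vertical flow is upward

Total head at OW-6: h = 55.72 m (water level in the standpipe).
Total head at OW-9: h = 58.43 m.
Δh = h(OW-6) − h(OW-9) = 55.72 − 58.43 = -2.71 m.
Vertical separation Δz = 25.28 − 0.20 = 25.08 m.
|i_v| = |Δh| / Δz = 2.71 / 25.08 = 0.108.
Head is higher in the deep piezometer, so vertical flow is upward (discharge condition).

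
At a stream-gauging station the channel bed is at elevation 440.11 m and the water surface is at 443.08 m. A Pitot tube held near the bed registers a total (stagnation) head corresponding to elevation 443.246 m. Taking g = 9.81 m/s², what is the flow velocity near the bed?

v ≈ 1.80 m/s

Near the bed, under hydrostatic conditions, the piezometric head (z + ψ) equals the free-surface elevation, 443.08 m.
Velocity head = total − piezometric = 443.246 − 443.08 = 0.166 m.
v = √(2g·h_v) = √(2 × 9.81 × 0.166) = 1.80 m/s.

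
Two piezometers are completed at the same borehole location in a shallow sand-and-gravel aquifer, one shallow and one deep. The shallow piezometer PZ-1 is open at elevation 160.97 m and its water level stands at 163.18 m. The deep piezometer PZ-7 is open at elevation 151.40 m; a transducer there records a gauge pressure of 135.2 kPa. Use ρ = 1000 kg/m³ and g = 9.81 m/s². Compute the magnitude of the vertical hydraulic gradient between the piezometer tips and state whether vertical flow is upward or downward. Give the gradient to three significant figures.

Total head at PZ-1: h = 163.18 m (water level in the standpipe).
Pressure head at PZ-7: ψ = P/(ρg) = 135.2×1000 / (1000 × 9.81) = 13.78 m.
Total head at PZ-7: h = z + ψ = 151.40 + 13.78 = 165.18 m.
Δh = h(PZ-1) − h(PZ-7) = 163.18 − 165.18 = -2.00 m.
Vertical separation Δz = 160.97 − 151.40 = 9.57 m.
|i_v| = |Δh| / Δz = 2.00 / 9.57 = 0.209.
Head is higher in the deep piezometer, so vertical flow is upward (discharge condition).

|i_v| ≈ 0.209; vertical flow is upward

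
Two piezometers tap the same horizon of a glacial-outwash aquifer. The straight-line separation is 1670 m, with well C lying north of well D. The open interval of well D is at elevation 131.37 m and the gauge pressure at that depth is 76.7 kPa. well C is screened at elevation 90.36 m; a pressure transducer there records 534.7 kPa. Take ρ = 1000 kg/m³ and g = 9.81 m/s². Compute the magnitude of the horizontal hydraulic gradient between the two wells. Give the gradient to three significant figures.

i ≈ 0.00340

Pressure head at well D: ψ = P/(ρg) = 76.7×1000 / (1000 × 9.81) = 7.82 m.
Total head at well D: h = z + ψ = 131.37 + 7.82 = 139.19 m.
Pressure head at well C: ψ = P/(ρg) = 534.7×1000 / (1000 × 9.81) = 54.51 m.
Total head at well C: h = z + ψ = 90.36 + 54.51 = 144.87 m.
Head difference: h(well D) − h(well C) = 139.19 − 144.87 = -5.68 m.
Hydraulic gradient: i = |Δh| / L = 5.68 / 1670 = 0.00340.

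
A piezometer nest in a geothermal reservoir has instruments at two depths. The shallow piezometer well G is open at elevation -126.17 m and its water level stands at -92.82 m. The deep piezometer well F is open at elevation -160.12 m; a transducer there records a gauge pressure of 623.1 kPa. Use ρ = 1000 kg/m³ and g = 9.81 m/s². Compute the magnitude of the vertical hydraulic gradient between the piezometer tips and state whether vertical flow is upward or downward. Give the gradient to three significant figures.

|i_v| ≈ 0.111; vertical flow is downward

Total head at well G: h = -92.82 m (water level in the standpipe).
Pressure head at well F: ψ = P/(ρg) = 623.1×1000 / (1000 × 9.81) = 63.52 m.
Total head at well F: h = z + ψ = -160.12 + 63.52 = -96.60 m.
Δh = h(well G) − h(well F) = -92.82 − (-96.60) = 3.78 m.
Vertical separation Δz = -126.17 − (-160.12) = 33.95 m.
|i_v| = |Δh| / Δz = 3.78 / 33.95 = 0.111.
Head is higher in the shallow piezometer, so vertical flow is downward (recharge condition).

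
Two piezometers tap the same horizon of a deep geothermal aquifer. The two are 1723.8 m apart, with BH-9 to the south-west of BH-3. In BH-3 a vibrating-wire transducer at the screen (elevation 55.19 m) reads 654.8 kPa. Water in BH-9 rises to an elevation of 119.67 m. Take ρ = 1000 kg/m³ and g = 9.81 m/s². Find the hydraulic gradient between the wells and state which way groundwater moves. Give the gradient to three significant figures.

Pressure head at BH-3: ψ = P/(ρg) = 654.8×1000 / (1000 × 9.81) = 66.75 m.
Total head at BH-3: h = z + ψ = 55.19 + 66.75 = 121.94 m.
Total head at BH-9: h = 119.67 m (water level in the piezometer is the total head).
Head difference: h(BH-3) − h(BH-9) = 121.94 − 119.67 = 2.27 m.
Hydraulic gradient: i = |Δh| / L = 2.27 / 1723.8 = 0.00132.
Flow is from higher to lower head: from BH-3 toward BH-9, i.e. toward the south-west.

i ≈ 0.00132; groundwater flows toward the south-west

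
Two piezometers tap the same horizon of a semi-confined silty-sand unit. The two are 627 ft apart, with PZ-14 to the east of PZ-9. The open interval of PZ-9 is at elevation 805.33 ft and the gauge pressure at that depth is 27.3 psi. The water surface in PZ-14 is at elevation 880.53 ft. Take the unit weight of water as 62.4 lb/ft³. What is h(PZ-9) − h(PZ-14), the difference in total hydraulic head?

Pressure head at PZ-9: ψ = 144·P/γ = 144 × 27.3 / 62.4 = 63.00 ft.
Total head at PZ-9: h = z + ψ = 805.33 + 63.00 = 868.33 ft.
Total head at PZ-14: h = 880.53 ft (water level in the piezometer is the total head).
Head difference: h(PZ-9) − h(PZ-14) = 868.33 − 880.53 = -12.20 ft.

Δh ≈ -12.20 ft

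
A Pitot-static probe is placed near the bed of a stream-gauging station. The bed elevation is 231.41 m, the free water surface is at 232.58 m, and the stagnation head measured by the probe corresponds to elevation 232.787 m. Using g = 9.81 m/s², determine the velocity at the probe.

v ≈ 2.02 m/s

Near the bed, under hydrostatic conditions, the piezometric head (z + ψ) equals the free-surface elevation, 232.58 m.
Velocity head = total − piezometric = 232.787 − 232.58 = 0.207 m.
v = √(2g·h_v) = √(2 × 9.81 × 0.207) = 2.02 m/s.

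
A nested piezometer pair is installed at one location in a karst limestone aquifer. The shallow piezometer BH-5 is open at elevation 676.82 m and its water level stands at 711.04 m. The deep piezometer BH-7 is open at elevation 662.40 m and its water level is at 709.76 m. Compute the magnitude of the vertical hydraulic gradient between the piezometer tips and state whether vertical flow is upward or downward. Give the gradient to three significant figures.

Total head at BH-5: h = 711.04 m (water level in the standpipe).
Total head at BH-7: h = 709.76 m.
Δh = h(BH-5) − h(BH-7) = 711.04 − 709.76 = 1.28 m.
Vertical separation Δz = 676.82 − 662.40 = 14.42 m.
|i_v| = |Δh| / Δz = 1.28 / 14.42 = 0.0888.
Head is higher in the shallow piezometer, so vertical flow is downward (recharge condition).

|i_v| ≈ 0.0888; vertical flow is downward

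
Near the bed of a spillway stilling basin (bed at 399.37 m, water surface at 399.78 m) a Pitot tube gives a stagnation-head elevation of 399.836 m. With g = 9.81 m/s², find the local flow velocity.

v ≈ 1.05 m/s

Near the bed, under hydrostatic conditions, the piezometric head (z + ψ) equals the free-surface elevation, 399.78 m.
Velocity head = total − piezometric = 399.836 − 399.78 = 0.056 m.
v = √(2g·h_v) = √(2 × 9.81 × 0.056) = 1.05 m/s.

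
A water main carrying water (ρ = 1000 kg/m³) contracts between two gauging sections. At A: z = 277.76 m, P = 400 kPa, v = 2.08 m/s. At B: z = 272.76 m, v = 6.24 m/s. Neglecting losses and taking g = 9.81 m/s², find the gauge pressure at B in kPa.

Pressure head at A: ψ₁ = P₁/(ρg) = 400×1000 / (1000 × 9.81) = 40.77 m.
Velocity heads: v₁²/2g = 2.08²/19.62 = 0.221 m; v₂²/2g = 6.24²/19.62 = 1.985 m.
Total head H = z₁ + ψ₁ + v₁²/2g = 277.76 + 40.77 + 0.221 = 318.75 m.
ψ₂ = H − z₂ − v₂²/2g = 318.75 − 272.76 − 1.985 = 44.01 m.
P₂ = ρgψ₂ = 1000 × 9.81 × 44.01 ≈ 432 kPa.

P₂ ≈ 432 kPa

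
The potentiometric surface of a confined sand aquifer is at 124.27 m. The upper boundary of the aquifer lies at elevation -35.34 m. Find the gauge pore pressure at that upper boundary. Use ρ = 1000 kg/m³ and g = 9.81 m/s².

Pressure head at the aquifer top: ψ = h − z = 124.27 − (-35.34) = 159.61 m.
P = ρgψ = 1000 × 9.81 × 159.61 = 1565774 Pa ≈ 1570 kPa.

P ≈ 1570 kPa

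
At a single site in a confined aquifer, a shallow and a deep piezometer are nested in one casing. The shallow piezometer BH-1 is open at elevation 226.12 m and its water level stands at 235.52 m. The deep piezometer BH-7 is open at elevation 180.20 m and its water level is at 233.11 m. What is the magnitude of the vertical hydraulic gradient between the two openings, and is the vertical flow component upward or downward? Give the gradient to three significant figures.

Total head at BH-1: h = 235.52 m (water level in the standpipe).
Total head at BH-7: h = 233.11 m.
Δh = h(BH-1) − h(BH-7) = 235.52 − 233.11 = 2.41 m.
Vertical separation Δz = 226.12 − 180.20 = 45.92 m.
|i_v| = |Δh| / Δz = 2.41 / 45.92 = 0.0525.
Head is higher in the shallow piezometer, so vertical flow is downward (recharge condition).

|i_v| ≈ 0.0525; vertical flow is downward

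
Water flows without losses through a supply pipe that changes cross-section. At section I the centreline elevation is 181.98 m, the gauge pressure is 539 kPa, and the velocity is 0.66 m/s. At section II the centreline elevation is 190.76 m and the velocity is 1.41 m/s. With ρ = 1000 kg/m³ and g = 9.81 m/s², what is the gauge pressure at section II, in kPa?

Pressure head at I: ψ₁ = P₁/(ρg) = 539×1000 / (1000 × 9.81) = 54.94 m.
Velocity heads: v₁²/2g = 0.66²/19.62 = 0.022 m; v₂²/2g = 1.41²/19.62 = 0.101 m.
Total head H = z₁ + ψ₁ + v₁²/2g = 181.98 + 54.94 + 0.022 = 236.94 m.
ψ₂ = H − z₂ − v₂²/2g = 236.94 − 190.76 − 0.101 = 46.08 m.
P₂ = ρgψ₂ = 1000 × 9.81 × 46.08 ≈ 452 kPa.

P₂ ≈ 452 kPa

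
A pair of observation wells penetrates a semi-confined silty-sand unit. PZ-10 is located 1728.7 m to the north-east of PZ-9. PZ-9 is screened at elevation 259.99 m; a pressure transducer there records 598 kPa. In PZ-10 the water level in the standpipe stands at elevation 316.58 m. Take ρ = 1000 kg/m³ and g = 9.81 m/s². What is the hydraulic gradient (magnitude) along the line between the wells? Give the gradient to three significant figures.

i ≈ 0.00253

Pressure head at PZ-9: ψ = P/(ρg) = 598×1000 / (1000 × 9.81) = 60.96 m.
Total head at PZ-9: h = z + ψ = 259.99 + 60.96 = 320.95 m.
Total head at PZ-10: h = 316.58 m (water level in the piezometer is the total head).
Head difference: h(PZ-9) − h(PZ-10) = 320.95 − 316.58 = 4.37 m.
Hydraulic gradient: i = |Δh| / L = 4.37 / 1728.7 = 0.00253.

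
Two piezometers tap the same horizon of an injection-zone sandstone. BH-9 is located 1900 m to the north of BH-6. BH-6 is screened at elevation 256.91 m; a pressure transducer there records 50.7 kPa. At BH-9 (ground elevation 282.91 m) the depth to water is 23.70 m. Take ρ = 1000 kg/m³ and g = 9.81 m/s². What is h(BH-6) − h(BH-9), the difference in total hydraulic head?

Δh ≈ 2.87 m

Pressure head at BH-6: ψ = P/(ρg) = 50.7×1000 / (1000 × 9.81) = 5.17 m.
Total head at BH-6: h = z + ψ = 256.91 + 5.17 = 262.08 m.
Total head at BH-9: h = 282.91 − 23.70 = 259.21 m.
Head difference: h(BH-6) − h(BH-9) = 262.08 − 259.21 = 2.87 m.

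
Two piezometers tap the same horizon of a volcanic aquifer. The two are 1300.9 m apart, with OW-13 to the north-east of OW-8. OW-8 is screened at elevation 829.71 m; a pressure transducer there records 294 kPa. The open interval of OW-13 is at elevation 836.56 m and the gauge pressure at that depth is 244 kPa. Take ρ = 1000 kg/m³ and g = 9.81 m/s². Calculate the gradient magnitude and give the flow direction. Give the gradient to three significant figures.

Pressure head at OW-8: ψ = P/(ρg) = 294×1000 / (1000 × 9.81) = 29.97 m.
Total head at OW-8: h = z + ψ = 829.71 + 29.97 = 859.68 m.
Pressure head at OW-13: ψ = P/(ρg) = 244×1000 / (1000 × 9.81) = 24.87 m.
Total head at OW-13: h = z + ψ = 836.56 + 24.87 = 861.43 m.
Head difference: h(OW-8) − h(OW-13) = 859.68 − 861.43 = -1.75 m.
Hydraulic gradient: i = |Δh| / L = 1.75 / 1300.9 = 0.00135.
Flow is from higher to lower head: from OW-13 toward OW-8, i.e. toward the south-west.

i ≈ 0.00135; groundwater flows toward the south-west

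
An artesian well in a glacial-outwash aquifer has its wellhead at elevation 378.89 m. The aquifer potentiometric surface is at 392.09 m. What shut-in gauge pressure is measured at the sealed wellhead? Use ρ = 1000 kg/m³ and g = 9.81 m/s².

P ≈ 129 kPa

Head above the cap: Δh = 392.09 − 378.89 = 13.20 m.
P = ρgΔh = 1000 × 9.81 × 13.20 = 129492 Pa ≈ 129 kPa.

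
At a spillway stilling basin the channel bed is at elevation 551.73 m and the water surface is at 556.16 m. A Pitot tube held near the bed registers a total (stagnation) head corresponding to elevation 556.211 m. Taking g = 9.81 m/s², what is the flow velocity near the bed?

v ≈ 1.00 m/s

Near the bed, under hydrostatic conditions, the piezometric head (z + ψ) equals the free-surface elevation, 556.16 m.
Velocity head = total − piezometric = 556.211 − 556.16 = 0.051 m.
v = √(2g·h_v) = √(2 × 9.81 × 0.051) = 1.00 m/s.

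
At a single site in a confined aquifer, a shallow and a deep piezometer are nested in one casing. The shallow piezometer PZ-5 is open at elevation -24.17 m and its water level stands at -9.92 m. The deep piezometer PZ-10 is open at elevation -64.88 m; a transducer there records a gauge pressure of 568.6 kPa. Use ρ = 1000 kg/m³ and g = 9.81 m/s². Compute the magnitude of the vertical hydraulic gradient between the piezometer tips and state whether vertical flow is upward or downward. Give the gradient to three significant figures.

Total head at PZ-5: h = -9.92 m (water level in the standpipe).
Pressure head at PZ-10: ψ = P/(ρg) = 568.6×1000 / (1000 × 9.81) = 57.96 m.
Total head at PZ-10: h = z + ψ = -64.88 + 57.96 = -6.92 m.
Δh = h(PZ-5) − h(PZ-10) = -9.92 − (-6.92) = -3.00 m.
Vertical separation Δz = -24.17 − (-64.88) = 40.71 m.
|i_v| = |Δh| / Δz = 3.00 / 40.71 = 0.0737.
Head is higher in the deep piezometer, so vertical flow is upward (discharge condition).

|i_v| ≈ 0.0737; vertical flow is upward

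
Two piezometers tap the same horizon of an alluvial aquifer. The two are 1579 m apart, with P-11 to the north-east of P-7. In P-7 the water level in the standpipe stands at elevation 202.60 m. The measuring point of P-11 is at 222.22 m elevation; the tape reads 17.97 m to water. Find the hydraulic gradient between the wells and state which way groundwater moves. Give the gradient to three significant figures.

i ≈ 0.00104; groundwater flows toward the south-west

Total head at P-7: h = 202.60 m (water level in the piezometer is the total head).
Total head at P-11: h = 222.22 − 17.97 = 204.25 m.
Head difference: h(P-7) − h(P-11) = 202.60 − 204.25 = -1.65 m.
Hydraulic gradient: i = |Δh| / L = 1.65 / 1579 = 0.00104.
Flow is from higher to lower head: from P-11 toward P-7, i.e. toward the south-west.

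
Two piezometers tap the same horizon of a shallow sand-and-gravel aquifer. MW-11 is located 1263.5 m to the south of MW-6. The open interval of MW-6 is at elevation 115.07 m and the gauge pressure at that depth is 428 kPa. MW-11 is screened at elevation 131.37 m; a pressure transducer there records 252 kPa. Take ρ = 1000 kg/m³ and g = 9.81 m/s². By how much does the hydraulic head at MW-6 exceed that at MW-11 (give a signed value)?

Δh ≈ 1.64 m

Pressure head at MW-6: ψ = P/(ρg) = 428×1000 / (1000 × 9.81) = 43.63 m.
Total head at MW-6: h = z + ψ = 115.07 + 43.63 = 158.70 m.
Pressure head at MW-11: ψ = P/(ρg) = 252×1000 / (1000 × 9.81) = 25.69 m.
Total head at MW-11: h = z + ψ = 131.37 + 25.69 = 157.06 m.
Head difference: h(MW-6) − h(MW-11) = 158.70 − 157.06 = 1.64 m.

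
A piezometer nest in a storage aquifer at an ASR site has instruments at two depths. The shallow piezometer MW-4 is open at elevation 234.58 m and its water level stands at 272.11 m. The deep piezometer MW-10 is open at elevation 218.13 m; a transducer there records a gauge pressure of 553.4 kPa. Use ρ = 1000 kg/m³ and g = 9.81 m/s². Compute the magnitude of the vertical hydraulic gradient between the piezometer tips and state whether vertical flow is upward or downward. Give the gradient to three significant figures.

|i_v| ≈ 0.148; vertical flow is upward

Total head at MW-4: h = 272.11 m (water level in the standpipe).
Pressure head at MW-10: ψ = P/(ρg) = 553.4×1000 / (1000 × 9.81) = 56.41 m.
Total head at MW-10: h = z + ψ = 218.13 + 56.41 = 274.54 m.
Δh = h(MW-4) − h(MW-10) = 272.11 − 274.54 = -2.43 m.
Vertical separation Δz = 234.58 − 218.13 = 16.45 m.
|i_v| = |Δh| / Δz = 2.43 / 16.45 = 0.148.
Head is higher in the deep piezometer, so vertical flow is upward (discharge condition).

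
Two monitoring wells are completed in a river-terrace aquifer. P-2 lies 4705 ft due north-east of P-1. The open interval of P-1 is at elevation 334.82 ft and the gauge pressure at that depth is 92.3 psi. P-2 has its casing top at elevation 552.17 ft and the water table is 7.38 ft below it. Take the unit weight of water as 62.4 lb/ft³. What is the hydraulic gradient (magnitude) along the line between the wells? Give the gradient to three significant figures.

Pressure head at P-1: ψ = 144·P/γ = 144 × 92.3 / 62.4 = 213.00 ft.
Total head at P-1: h = z + ψ = 334.82 + 213.00 = 547.82 ft.
Total head at P-2: h = 552.17 − 7.38 = 544.79 ft.
Head difference: h(P-1) − h(P-2) = 547.82 − 544.79 = 3.03 ft.
Hydraulic gradient: i = |Δh| / L = 3.03 / 4705 = 0.000644.

i ≈ 0.000644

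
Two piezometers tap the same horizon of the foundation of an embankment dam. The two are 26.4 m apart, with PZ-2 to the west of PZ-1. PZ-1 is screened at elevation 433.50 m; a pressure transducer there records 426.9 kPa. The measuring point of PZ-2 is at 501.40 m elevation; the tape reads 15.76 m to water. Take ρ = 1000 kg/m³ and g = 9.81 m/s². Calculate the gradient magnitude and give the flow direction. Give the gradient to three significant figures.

Pressure head at PZ-1: ψ = P/(ρg) = 426.9×1000 / (1000 × 9.81) = 43.52 m.
Total head at PZ-1: h = z + ψ = 433.50 + 43.52 = 477.02 m.
Total head at PZ-2: h = 501.40 − 15.76 = 485.64 m.
Head difference: h(PZ-1) − h(PZ-2) = 477.02 − 485.64 = -8.62 m.
Hydraulic gradient: i = |Δh| / L = 8.62 / 26.4 = 0.327.
Flow is from higher to lower head: from PZ-2 toward PZ-1, i.e. toward the east.

i ≈ 0.327; groundwater flows toward the east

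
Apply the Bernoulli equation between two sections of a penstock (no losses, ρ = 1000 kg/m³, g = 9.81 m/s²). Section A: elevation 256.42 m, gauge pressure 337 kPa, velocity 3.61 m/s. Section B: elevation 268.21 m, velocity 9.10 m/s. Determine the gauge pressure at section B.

P₂ ≈ 186 kPa

Pressure head at A: ψ₁ = P₁/(ρg) = 337×1000 / (1000 × 9.81) = 34.35 m.
Velocity heads: v₁²/2g = 3.61²/19.62 = 0.664 m; v₂²/2g = 9.10²/19.62 = 4.221 m.
Total head H = z₁ + ψ₁ + v₁²/2g = 256.42 + 34.35 + 0.664 = 291.43 m.
ψ₂ = H − z₂ − v₂²/2g = 291.43 − 268.21 − 4.221 = 19.00 m.
P₂ = ρgψ₂ = 1000 × 9.81 × 19.00 ≈ 186 kPa.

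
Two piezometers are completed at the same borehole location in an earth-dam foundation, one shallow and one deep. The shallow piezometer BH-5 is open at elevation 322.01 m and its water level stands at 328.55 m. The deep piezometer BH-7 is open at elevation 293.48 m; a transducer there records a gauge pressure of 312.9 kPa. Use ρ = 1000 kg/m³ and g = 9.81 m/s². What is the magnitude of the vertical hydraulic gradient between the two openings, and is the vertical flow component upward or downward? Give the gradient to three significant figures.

|i_v| ≈ 0.111; vertical flow is downward

Total head at BH-5: h = 328.55 m (water level in the standpipe).
Pressure head at BH-7: ψ = P/(ρg) = 312.9×1000 / (1000 × 9.81) = 31.90 m.
Total head at BH-7: h = z + ψ = 293.48 + 31.90 = 325.38 m.
Δh = h(BH-5) − h(BH-7) = 328.55 − 325.38 = 3.17 m.
Vertical separation Δz = 322.01 − 293.48 = 28.53 m.
|i_v| = |Δh| / Δz = 3.17 / 28.53 = 0.111.
Head is higher in the shallow piezometer, so vertical flow is downward (recharge condition).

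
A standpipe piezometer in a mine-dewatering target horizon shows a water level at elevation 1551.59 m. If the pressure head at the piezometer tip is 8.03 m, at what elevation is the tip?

z = h − ψ = 1551.59 − 8.03 = 1543.56 m.

z ≈ 1543.56 m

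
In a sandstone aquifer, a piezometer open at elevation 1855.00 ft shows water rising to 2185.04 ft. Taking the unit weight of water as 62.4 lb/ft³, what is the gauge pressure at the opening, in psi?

Pressure head ψ = h − z = 2185.04 − 1855.00 = 330.04 ft.
P = γ·ψ / 144 = 62.4 × 330.04 / 144 = 143 psi.

P ≈ 143 psi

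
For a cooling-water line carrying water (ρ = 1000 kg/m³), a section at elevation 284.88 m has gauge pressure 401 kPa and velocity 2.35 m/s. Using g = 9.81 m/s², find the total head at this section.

Pressure head ψ = P/(ρg) = 401×1000 / (1000 × 9.81) = 40.88 m.
Velocity head = v²/(2g) = 2.35² / (2 × 9.81) = 0.281 m.
h = z + ψ + v²/(2g) = 284.88 + 40.88 + 0.281 = 326.04 m.

h ≈ 326.04 m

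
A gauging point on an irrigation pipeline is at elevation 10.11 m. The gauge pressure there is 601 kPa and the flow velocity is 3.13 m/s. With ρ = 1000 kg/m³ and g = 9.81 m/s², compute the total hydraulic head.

h ≈ 71.87 m

Pressure head ψ = P/(ρg) = 601×1000 / (1000 × 9.81) = 61.26 m.
Velocity head = v²/(2g) = 3.13² / (2 × 9.81) = 0.499 m.
h = z + ψ + v²/(2g) = 10.11 + 61.26 + 0.499 = 71.87 m.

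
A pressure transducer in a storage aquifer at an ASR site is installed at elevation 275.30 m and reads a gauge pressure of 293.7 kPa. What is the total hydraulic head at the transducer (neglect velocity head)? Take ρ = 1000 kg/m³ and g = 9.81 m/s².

h ≈ 305.24 m

ψ = P/(ρg) = 293.7×1000 / (1000 × 9.81) = 29.94 m.
h = z + ψ = 275.30 + 29.94 = 305.24 m.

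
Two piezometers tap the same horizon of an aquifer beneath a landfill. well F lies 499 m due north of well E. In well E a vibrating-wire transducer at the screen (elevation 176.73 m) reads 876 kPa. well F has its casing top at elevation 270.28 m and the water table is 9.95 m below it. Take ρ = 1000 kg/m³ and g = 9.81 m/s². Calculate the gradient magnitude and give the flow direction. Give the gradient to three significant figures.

i ≈ 0.0114; groundwater flows toward the north

Pressure head at well E: ψ = P/(ρg) = 876×1000 / (1000 × 9.81) = 89.30 m.
Total head at well E: h = z + ψ = 176.73 + 89.30 = 266.03 m.
Total head at well F: h = 270.28 − 9.95 = 260.33 m.
Head difference: h(well E) − h(well F) = 266.03 − 260.33 = 5.70 m.
Hydraulic gradient: i = |Δh| / L = 5.70 / 499 = 0.0114.
Flow is from higher to lower head: from well E toward well F, i.e. toward the north.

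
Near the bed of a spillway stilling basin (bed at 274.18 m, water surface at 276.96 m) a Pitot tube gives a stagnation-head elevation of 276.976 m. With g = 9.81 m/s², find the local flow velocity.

Near the bed, under hydrostatic conditions, the piezometric head (z + ψ) equals the free-surface elevation, 276.96 m.
Velocity head = total − piezometric = 276.976 − 276.96 = 0.016 m.
v = √(2g·h_v) = √(2 × 9.81 × 0.016) = 0.560 m/s.

v ≈ 0.560 m/s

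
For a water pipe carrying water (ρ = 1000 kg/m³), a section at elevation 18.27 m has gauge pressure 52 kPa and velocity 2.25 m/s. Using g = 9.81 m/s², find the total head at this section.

h ≈ 23.83 m

Pressure head ψ = P/(ρg) = 52×1000 / (1000 × 9.81) = 5.30 m.
Velocity head = v²/(2g) = 2.25² / (2 × 9.81) = 0.258 m.
h = z + ψ + v²/(2g) = 18.27 + 5.30 + 0.258 = 23.83 m.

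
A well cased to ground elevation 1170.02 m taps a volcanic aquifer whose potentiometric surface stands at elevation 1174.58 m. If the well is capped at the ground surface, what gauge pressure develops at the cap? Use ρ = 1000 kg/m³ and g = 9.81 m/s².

P ≈ 44.7 kPa

Head above the cap: Δh = 1174.58 − 1170.02 = 4.56 m.
P = ρgΔh = 1000 × 9.81 × 4.56 = 44734 Pa ≈ 44.7 kPa.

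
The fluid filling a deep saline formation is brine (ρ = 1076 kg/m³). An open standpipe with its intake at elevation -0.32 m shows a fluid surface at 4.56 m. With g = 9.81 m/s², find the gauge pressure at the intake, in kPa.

Pressure head ψ = h − z = 4.56 − (-0.32) = 4.88 m.
P = ρgψ = 1076 × 9.81 × 4.88 = 51511 Pa ≈ 51.5 kPa.

P ≈ 51.5 kPa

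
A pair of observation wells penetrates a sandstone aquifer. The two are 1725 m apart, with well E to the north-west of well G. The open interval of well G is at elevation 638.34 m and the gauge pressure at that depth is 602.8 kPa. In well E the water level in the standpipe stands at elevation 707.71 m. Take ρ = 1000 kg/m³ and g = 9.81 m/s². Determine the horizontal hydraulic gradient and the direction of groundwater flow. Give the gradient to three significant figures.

i ≈ 0.00459; groundwater flows toward the south-east

Pressure head at well G: ψ = P/(ρg) = 602.8×1000 / (1000 × 9.81) = 61.45 m.
Total head at well G: h = z + ψ = 638.34 + 61.45 = 699.79 m.
Total head at well E: h = 707.71 m (water level in the piezometer is the total head).
Head difference: h(well G) − h(well E) = 699.79 − 707.71 = -7.92 m.
Hydraulic gradient: i = |Δh| / L = 7.92 / 1725 = 0.00459.
Flow is from higher to lower head: from well E toward well G, i.e. toward the south-east.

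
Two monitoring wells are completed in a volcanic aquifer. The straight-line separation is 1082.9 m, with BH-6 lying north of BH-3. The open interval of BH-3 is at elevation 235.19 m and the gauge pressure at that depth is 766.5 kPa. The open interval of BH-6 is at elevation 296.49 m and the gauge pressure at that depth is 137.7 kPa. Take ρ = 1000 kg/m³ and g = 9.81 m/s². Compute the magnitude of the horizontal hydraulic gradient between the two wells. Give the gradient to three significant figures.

i ≈ 0.00258

Pressure head at BH-3: ψ = P/(ρg) = 766.5×1000 / (1000 × 9.81) = 78.13 m.
Total head at BH-3: h = z + ψ = 235.19 + 78.13 = 313.32 m.
Pressure head at BH-6: ψ = P/(ρg) = 137.7×1000 / (1000 × 9.81) = 14.04 m.
Total head at BH-6: h = z + ψ = 296.49 + 14.04 = 310.53 m.
Head difference: h(BH-3) − h(BH-6) = 313.32 − 310.53 = 2.79 m.
Hydraulic gradient: i = |Δh| / L = 2.79 / 1082.9 = 0.00258.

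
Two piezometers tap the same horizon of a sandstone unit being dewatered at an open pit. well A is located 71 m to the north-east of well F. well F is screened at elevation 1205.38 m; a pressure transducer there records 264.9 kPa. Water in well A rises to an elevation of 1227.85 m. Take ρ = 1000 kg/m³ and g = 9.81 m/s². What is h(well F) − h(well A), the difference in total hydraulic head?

Δh ≈ 4.53 m

Pressure head at well F: ψ = P/(ρg) = 264.9×1000 / (1000 × 9.81) = 27.00 m.
Total head at well F: h = z + ψ = 1205.38 + 27.00 = 1232.38 m.
Total head at well A: h = 1227.85 m (water level in the piezometer is the total head).
Head difference: h(well F) − h(well A) = 1232.38 − 1227.85 = 4.53 m.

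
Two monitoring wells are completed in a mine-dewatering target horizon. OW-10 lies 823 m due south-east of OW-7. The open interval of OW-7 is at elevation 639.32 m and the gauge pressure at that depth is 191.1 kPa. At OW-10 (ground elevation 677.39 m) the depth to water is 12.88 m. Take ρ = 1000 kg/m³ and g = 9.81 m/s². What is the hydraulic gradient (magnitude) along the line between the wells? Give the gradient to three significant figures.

Pressure head at OW-7: ψ = P/(ρg) = 191.1×1000 / (1000 × 9.81) = 19.48 m.
Total head at OW-7: h = z + ψ = 639.32 + 19.48 = 658.80 m.
Total head at OW-10: h = 677.39 − 12.88 = 664.51 m.
Head difference: h(OW-7) − h(OW-10) = 658.80 − 664.51 = -5.71 m.
Hydraulic gradient: i = |Δh| / L = 5.71 / 823 = 0.00694.

i ≈ 0.00694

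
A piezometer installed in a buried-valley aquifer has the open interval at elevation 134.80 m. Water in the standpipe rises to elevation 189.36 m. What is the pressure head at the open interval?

Total head h = 189.36 m (the water-surface elevation in the piezometer).
Pressure head ψ = h − z = 189.36 − 134.80 = 54.56 m.

ψ ≈ 54.56 m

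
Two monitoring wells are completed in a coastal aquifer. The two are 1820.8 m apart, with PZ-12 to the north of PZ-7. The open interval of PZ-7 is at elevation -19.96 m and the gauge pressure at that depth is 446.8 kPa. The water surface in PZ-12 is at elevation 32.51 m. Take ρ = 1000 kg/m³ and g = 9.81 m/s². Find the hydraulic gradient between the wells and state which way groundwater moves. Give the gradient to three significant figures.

Pressure head at PZ-7: ψ = P/(ρg) = 446.8×1000 / (1000 × 9.81) = 45.55 m.
Total head at PZ-7: h = z + ψ = -19.96 + 45.55 = 25.59 m.
Total head at PZ-12: h = 32.51 m (water level in the piezometer is the total head).
Head difference: h(PZ-7) − h(PZ-12) = 25.59 − 32.51 = -6.92 m.
Hydraulic gradient: i = |Δh| / L = 6.92 / 1820.8 = 0.00380.
Flow is from higher to lower head: from PZ-12 toward PZ-7, i.e. toward the south.

i ≈ 0.00380; groundwater flows toward the south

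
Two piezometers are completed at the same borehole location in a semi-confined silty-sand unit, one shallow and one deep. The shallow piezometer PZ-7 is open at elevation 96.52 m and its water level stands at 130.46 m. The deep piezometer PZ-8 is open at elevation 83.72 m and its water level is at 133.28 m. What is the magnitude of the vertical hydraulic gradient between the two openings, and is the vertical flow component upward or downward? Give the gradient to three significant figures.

|i_v| ≈ 0.220; vertical flow is upward

Total head at PZ-7: h = 130.46 m (water level in the standpipe).
Total head at PZ-8: h = 133.28 m.
Δh = h(PZ-7) − h(PZ-8) = 130.46 − 133.28 = -2.82 m.
Vertical separation Δz = 96.52 − 83.72 = 12.80 m.
|i_v| = |Δh| / Δz = 2.82 / 12.80 = 0.220.
Head is higher in the deep piezometer, so vertical flow is upward (discharge condition).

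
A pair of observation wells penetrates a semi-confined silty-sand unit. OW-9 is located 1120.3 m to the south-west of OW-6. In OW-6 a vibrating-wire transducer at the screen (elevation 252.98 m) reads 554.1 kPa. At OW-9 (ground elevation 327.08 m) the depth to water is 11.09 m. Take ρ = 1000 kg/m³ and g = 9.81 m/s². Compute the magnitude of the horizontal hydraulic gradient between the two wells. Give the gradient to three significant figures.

i ≈ 0.00583

Pressure head at OW-6: ψ = P/(ρg) = 554.1×1000 / (1000 × 9.81) = 56.48 m.
Total head at OW-6: h = z + ψ = 252.98 + 56.48 = 309.46 m.
Total head at OW-9: h = 327.08 − 11.09 = 315.99 m.
Head difference: h(OW-6) − h(OW-9) = 309.46 − 315.99 = -6.53 m.
Hydraulic gradient: i = |Δh| / L = 6.53 / 1120.3 = 0.00583.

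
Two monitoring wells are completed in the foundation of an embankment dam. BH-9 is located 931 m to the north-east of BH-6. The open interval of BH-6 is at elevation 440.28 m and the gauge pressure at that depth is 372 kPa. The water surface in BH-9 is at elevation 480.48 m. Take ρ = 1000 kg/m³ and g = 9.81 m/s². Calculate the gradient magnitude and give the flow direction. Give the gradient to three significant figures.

Pressure head at BH-6: ψ = P/(ρg) = 372×1000 / (1000 × 9.81) = 37.92 m.
Total head at BH-6: h = z + ψ = 440.28 + 37.92 = 478.20 m.
Total head at BH-9: h = 480.48 m (water level in the piezometer is the total head).
Head difference: h(BH-6) − h(BH-9) = 478.20 − 480.48 = -2.28 m.
Hydraulic gradient: i = |Δh| / L = 2.28 / 931 = 0.00245.
Flow is from higher to lower head: from BH-9 toward BH-6, i.e. toward the south-west.

i ≈ 0.00245; groundwater flows toward the south-west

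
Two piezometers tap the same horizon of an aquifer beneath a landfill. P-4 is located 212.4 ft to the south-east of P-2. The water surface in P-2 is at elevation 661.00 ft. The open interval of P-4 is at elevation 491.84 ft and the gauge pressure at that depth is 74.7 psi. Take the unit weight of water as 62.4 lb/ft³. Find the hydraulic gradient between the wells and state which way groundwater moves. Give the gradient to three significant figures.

i ≈ 0.0152; groundwater flows toward the north-west

Total head at P-2: h = 661.00 ft (water level in the piezometer is the total head).
Pressure head at P-4: ψ = 144·P/γ = 144 × 74.7 / 62.4 = 172.38 ft.
Total head at P-4: h = z + ψ = 491.84 + 172.38 = 664.22 ft.
Head difference: h(P-2) − h(P-4) = 661.00 − 664.22 = -3.22 ft.
Hydraulic gradient: i = |Δh| / L = 3.22 / 212.4 = 0.0152.
Flow is from higher to lower head: from P-4 toward P-2, i.e. toward the north-west.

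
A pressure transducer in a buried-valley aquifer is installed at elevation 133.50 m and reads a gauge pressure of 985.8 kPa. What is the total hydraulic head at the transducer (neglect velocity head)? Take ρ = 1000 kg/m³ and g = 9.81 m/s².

h ≈ 233.99 m

ψ = P/(ρg) = 985.8×1000 / (1000 × 9.81) = 100.49 m.
h = z + ψ = 133.50 + 100.49 = 233.99 m.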